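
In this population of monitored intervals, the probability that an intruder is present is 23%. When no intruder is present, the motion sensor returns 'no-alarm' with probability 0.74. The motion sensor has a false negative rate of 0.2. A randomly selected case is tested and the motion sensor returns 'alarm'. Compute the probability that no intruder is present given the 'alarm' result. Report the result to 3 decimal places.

Let H be the event that an intruder is present. P(H) = 0.23, so P(¬H) = 0.77. With E the 'alarm' result, P(E|H) = 0.8 and P(E|¬H) = 0.26.
P(E) = 0.8·0.23 + 0.26·0.77 = 0.18400 + 0.20020 = 0.38420.
By Bayes' theorem, P(H|E) = 0.18400 / 0.38420 = 0.479. Hence P(¬H|E) = 1 − 0.479 = 0.521.

P(¬H | E) ≈ 0.521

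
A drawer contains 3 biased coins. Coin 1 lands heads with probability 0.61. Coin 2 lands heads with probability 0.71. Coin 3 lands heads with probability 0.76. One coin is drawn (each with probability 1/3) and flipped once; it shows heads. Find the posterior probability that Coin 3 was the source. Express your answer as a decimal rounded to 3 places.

Tabulate prior·likelihood by source: [1] prior 0.333333, lik 0.61, product 0.2033; [2] prior 0.333333, lik 0.71, product 0.2367; [3] prior 0.333333, lik 0.76, product 0.2533.
Normalizing constant = 0.69333; the posterior for Coin 3 is its product over the sum, 0.2533/0.69333 = 0.365.

Posterior probability ≈ 0.365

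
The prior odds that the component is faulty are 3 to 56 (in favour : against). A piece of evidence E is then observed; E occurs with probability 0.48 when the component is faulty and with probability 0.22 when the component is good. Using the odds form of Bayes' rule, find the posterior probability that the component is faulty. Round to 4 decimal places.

Posterior probability ≈ 0.1047

Prior odds = 3/56 = 0.053571. In log-odds, ln(0.053571) = -2.9267.
Add log likelihood ratio: ln(2.1818) = 0.78016.
Posterior log-odds = -2.1466, so posterior odds = exp(-2.1466) = 0.11688. Converting, P(H|E) = 0.11688/1.1169 = 0.1047.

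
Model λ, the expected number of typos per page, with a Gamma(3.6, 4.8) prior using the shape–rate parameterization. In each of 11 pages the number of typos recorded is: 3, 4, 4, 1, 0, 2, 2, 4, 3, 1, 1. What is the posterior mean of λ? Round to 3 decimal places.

Posterior mean ≈ 1.810

The Poisson likelihood adds the total count to the shape and the number of exposure periods to the rate. Here ∑xᵢ = 25 and n = 11, so shape 3.6→28.6 and rate 4.8→15.8.
Posterior mean = shape/rate = 28.6/15.8 = 1.810.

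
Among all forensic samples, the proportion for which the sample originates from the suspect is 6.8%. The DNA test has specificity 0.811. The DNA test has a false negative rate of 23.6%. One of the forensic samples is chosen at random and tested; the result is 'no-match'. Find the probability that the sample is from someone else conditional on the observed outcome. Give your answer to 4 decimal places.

Let H be the event that the sample originates from the suspect. P(H) = 0.068, so P(¬H) = 0.932. With E the 'no-match' result, P(E|H) = 0.236 and P(E|¬H) = 0.811.
P(E) = 0.236·0.068 + 0.811·0.932 = 0.016048 + 0.75585 = 0.77190.
By Bayes' theorem, P(H|E) = 0.016048 / 0.77190 = 0.0208. Hence P(¬H|E) = 1 − 0.0208 = 0.9792.

P(¬H | E) ≈ 0.9792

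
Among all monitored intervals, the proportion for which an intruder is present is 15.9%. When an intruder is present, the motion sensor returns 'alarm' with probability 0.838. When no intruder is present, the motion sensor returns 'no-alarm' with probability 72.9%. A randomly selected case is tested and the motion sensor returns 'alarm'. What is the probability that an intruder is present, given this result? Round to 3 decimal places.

P(H | E) ≈ 0.369

Write H for 'an intruder is present'. Prior odds H:¬H = 0.159/0.841 = 0.18906. For the 'alarm' outcome, the likelihood ratio is 0.838/0.271 = 3.0923.
Posterior odds = 0.18906 × 3.0923 = 0.58462, so P(H|E) = 0.58462/(1+0.58462) = 0.369.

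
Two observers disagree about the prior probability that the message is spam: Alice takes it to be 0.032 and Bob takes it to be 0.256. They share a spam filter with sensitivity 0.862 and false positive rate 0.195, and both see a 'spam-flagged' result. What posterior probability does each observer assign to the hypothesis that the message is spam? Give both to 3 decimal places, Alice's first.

Alice: 0.128; Bob: 0.603

The likelihood ratio for a 'spam-flagged' result is 0.862/0.195 = 4.4205.
Alice: prior odds 0.032/0.968 = 0.033058; posterior odds 0.14613; posterior probability 0.128.
Bob: prior odds 0.256/0.744 = 0.34409; posterior odds 1.5210; posterior probability 0.603.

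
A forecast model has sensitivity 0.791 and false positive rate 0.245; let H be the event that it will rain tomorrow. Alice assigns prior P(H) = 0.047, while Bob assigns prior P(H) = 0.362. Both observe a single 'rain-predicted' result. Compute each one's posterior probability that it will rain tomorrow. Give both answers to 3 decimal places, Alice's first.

P('+'|H) = 0.791, P('+'|¬H) = 0.245.
Alice: numerator 0.791·0.047 = 0.037177; evidence = 0.037177+0.245·0.953 = 0.27066; posterior = 0.137.
Bob: numerator 0.791·0.362 = 0.28634; evidence = 0.28634+0.245·0.638 = 0.44265; posterior = 0.647.

Alice: 0.137; Bob: 0.647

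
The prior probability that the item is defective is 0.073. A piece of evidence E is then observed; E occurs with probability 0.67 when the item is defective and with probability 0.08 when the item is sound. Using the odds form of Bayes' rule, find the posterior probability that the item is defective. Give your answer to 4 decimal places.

Posterior probability ≈ 0.3974

Prior odds = 0.073/(1−0.073) = 0.078749.
Likelihood ratio for E = 0.67/0.08 = 8.3750.
Posterior odds = prior odds × LR = 0.65952.
Posterior probability = odds/(1+odds) = 0.65952/1.6595 = 0.3974.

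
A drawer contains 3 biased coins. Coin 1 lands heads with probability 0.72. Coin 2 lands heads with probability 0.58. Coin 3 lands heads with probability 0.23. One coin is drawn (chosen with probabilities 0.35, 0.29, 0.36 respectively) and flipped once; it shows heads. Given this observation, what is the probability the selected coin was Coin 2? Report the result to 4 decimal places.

Posterior probability ≈ 0.3344

Tabulate prior·likelihood by source: [1] prior 0.35, lik 0.72, product 0.2520; [2] prior 0.29, lik 0.58, product 0.1682; [3] prior 0.36, lik 0.23, product 0.08280.
Normalizing constant = 0.50300; the posterior for Coin 2 is its product over the sum, 0.1682/0.50300 = 0.3344.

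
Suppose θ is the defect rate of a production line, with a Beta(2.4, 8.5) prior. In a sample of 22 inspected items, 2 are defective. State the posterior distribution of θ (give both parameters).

Observing 2 successes and 20 failures updates Beta(2.4, 8.5) by adding the success and failure counts to the two shape parameters: α = 2.4+2 = 4.4, β = 8.5+20 = 28.5.

Posterior: Beta(4.4, 28.5)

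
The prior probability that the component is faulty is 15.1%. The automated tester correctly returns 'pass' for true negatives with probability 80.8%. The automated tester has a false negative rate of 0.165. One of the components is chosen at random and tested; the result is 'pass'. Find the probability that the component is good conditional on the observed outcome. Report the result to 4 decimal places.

P(¬H | E) ≈ 0.9650

Write H for 'the component is faulty'. Prior odds H:¬H = 0.151/0.849 = 0.17786. For the 'pass' outcome, the likelihood ratio is 0.165/0.808 = 0.20421.
Posterior odds = 0.17786 × 0.20421 = 0.036320, so P(H|E) = 0.036320/(1+0.036320) = 0.0350. Then P(¬H|E) = 1 − 0.0350 = 0.9650.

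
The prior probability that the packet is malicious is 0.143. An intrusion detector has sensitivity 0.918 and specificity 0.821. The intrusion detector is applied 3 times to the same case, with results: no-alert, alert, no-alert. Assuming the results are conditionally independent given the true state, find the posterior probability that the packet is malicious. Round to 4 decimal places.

Posterior P(H) ≈ 0.0085

Let H be the event that the packet is malicious; start with P(H) = 0.143. P('alert'|H) = 0.918, P('alert'|¬H) = 0.179.
Update on result 1 ('no-alert'): P(H) ← 0.082·0.1430 / (0.082·0.1430 + 0.821·0.8570) = 0.011726/0.71532 = 0.0164.
Update on result 2 ('alert'): P(H) ← 0.918·0.0164 / (0.918·0.0164 + 0.179·0.9836) = 0.015048/0.19111 = 0.0787.
Update on result 3 ('no-alert'): P(H) ← 0.082·0.0787 / (0.082·0.0787 + 0.821·0.9213) = 0.0064567/0.76281 = 0.0085.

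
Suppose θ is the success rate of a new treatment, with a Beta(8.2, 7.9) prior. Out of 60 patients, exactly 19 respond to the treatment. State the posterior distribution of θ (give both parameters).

Posterior: Beta(27.2, 48.9)

Observing 19 successes and 41 failures updates Beta(8.2, 7.9) by adding the success and failure counts to the two shape parameters: α = 8.2+19 = 27.2, β = 7.9+41 = 48.9.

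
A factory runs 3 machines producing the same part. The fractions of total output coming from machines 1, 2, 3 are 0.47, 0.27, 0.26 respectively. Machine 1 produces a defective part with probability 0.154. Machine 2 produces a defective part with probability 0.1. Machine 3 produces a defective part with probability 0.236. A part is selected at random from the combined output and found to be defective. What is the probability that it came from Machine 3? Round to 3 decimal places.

P(defective|M1) = 0.154; P(defective|M2) = 0.1; P(defective|M3) = 0.236.
Prior × likelihood for each source: 0.47·0.154=0.07238, 0.27·0.1=0.02700, 0.26·0.236=0.06136. Summing gives P(defective) = 0.16074.
P(Machine 3 | defective) = 0.06136 / 0.16074 = 0.382.

Posterior probability ≈ 0.382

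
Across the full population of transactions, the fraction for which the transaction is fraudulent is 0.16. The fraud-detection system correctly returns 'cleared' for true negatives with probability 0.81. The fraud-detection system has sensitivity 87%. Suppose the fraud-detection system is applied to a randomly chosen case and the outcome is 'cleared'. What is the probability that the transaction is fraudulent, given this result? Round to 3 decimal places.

Write H for 'the transaction is fraudulent'. Prior odds H:¬H = 0.16/0.84 = 0.19048. For the 'cleared' outcome, the likelihood ratio is 0.13/0.81 = 0.16049.
Posterior odds = 0.19048 × 0.16049 = 0.030570, so P(H|E) = 0.030570/(1+0.030570) = 0.030.

P(H | E) ≈ 0.030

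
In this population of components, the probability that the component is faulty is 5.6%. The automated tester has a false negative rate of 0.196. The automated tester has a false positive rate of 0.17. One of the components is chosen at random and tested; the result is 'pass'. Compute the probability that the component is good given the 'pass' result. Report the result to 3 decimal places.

P(¬H | E) ≈ 0.986

Write H for 'the component is faulty'. Prior odds H:¬H = 0.056/0.944 = 0.059322. For the 'pass' outcome, the likelihood ratio is 0.196/0.83 = 0.23614.
Posterior odds = 0.059322 × 0.23614 = 0.014009, so P(H|E) = 0.014009/(1+0.014009) = 0.014. Then P(¬H|E) = 1 − 0.014 = 0.986.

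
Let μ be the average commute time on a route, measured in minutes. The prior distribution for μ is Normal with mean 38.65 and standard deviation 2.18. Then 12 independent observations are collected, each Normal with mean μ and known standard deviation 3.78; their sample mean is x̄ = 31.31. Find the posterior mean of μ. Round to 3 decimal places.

Prior precision 1/τ₀² = 1/2.18² = 0.210420; data precision n/σ² = 12/3.78² = 0.839842.
Posterior precision = 0.210420 + 0.839842 = 1.05026.
Posterior mean = (0.210420·38.65 + 0.839842·31.31) / 1.05026 = 32.781.

Posterior mean ≈ 32.781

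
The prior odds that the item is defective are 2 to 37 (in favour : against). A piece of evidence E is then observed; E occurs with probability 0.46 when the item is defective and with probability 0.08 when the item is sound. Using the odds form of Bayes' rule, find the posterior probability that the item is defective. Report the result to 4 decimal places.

Prior odds = 2/37 = 0.054054.
Likelihood ratio for E = 0.46/0.08 = 5.7500.
Posterior odds = prior odds × LR = 0.31081.
Posterior probability = odds/(1+odds) = 0.31081/1.3108 = 0.2371.

Posterior probability ≈ 0.2371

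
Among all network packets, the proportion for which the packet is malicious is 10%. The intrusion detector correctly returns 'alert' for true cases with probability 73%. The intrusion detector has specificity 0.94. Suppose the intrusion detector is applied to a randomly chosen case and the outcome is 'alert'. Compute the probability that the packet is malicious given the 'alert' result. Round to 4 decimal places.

Let H be the event that the packet is malicious. P(H) = 0.1, so P(¬H) = 0.9. With E the 'alert' result, P(E|H) = 0.73 and P(E|¬H) = 0.06.
P(E) = 0.73·0.1 + 0.06·0.9 = 0.073000 + 0.054000 = 0.12700.
By Bayes' theorem, P(H|E) = 0.073000 / 0.12700 = 0.5748.

P(H | E) ≈ 0.5748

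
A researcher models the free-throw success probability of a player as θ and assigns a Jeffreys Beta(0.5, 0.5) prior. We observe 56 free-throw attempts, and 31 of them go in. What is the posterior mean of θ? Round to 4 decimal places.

Posterior mean ≈ 0.5526

The binomial likelihood is conjugate to the Beta prior: with 31 successes and 25 failures, the posterior is Beta(0.5+31, 0.5+25) = Beta(31.5, 25.5).
E[θ | data] = 31.5/(31.5+25.5) = 0.5526.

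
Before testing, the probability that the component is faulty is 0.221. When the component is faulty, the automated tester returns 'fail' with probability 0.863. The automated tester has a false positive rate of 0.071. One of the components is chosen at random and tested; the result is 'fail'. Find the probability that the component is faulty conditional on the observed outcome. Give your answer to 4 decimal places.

P(H | E) ≈ 0.7752

Write H for 'the component is faulty'. Prior odds H:¬H = 0.221/0.779 = 0.28370. For the 'fail' outcome, the likelihood ratio is 0.863/0.071 = 12.155.
Posterior odds = 0.28370 × 12.155 = 3.4483, so P(H|E) = 3.4483/(1+3.4483) = 0.7752.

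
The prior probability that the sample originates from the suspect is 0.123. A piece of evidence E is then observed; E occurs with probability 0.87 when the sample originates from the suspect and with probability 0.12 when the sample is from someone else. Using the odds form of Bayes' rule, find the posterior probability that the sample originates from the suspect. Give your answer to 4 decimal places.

Prior odds = 0.123/(1−0.123) = 0.14025. In log-odds, ln(0.14025) = -1.9643.
Add log likelihood ratio: ln(7.2500) = 1.9810.
Posterior log-odds = 0.016679, so posterior odds = exp(0.016679) = 1.0168. Converting, P(H|E) = 1.0168/2.0168 = 0.5042.

Posterior probability ≈ 0.5042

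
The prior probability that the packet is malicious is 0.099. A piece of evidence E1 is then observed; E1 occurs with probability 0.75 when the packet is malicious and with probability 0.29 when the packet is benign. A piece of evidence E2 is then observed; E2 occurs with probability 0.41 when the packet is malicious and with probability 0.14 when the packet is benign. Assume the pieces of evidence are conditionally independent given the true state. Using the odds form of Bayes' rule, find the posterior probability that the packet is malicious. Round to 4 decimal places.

Posterior probability ≈ 0.4542

Prior odds = 0.099/(1−0.099) = 0.10988.
Likelihood ratio for E1 = 0.75/0.29 = 2.5862.
Likelihood ratio for E2 = 0.41/0.14 = 2.9286.
Posterior odds = prior odds × LR₁ × LR₂ = 0.83220.
Posterior probability = odds/(1+odds) = 0.83220/1.8322 = 0.4542.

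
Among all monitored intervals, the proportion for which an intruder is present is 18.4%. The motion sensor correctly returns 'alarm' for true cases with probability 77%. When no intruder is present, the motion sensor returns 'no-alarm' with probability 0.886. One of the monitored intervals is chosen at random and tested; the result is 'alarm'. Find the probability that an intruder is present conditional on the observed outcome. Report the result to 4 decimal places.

Let H be the event that an intruder is present. P(H) = 0.184, so P(¬H) = 0.816. With E the 'alarm' result, P(E|H) = 0.77 and P(E|¬H) = 0.114.
P(E) = 0.77·0.184 + 0.114·0.816 = 0.14168 + 0.093024 = 0.23470.
By Bayes' theorem, P(H|E) = 0.14168 / 0.23470 = 0.6037.

P(H | E) ≈ 0.6037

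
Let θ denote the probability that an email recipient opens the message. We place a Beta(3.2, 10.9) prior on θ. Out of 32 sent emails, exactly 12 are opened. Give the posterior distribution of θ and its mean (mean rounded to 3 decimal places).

The binomial likelihood is conjugate to the Beta prior: with 12 successes and 20 failures, the posterior is Beta(3.2+12, 10.9+20) = Beta(15.2, 30.9).
Posterior mean = α/(α+β) = 15.2/46.1 = 0.330.

Posterior: Beta(15.2, 30.9); mean ≈ 0.330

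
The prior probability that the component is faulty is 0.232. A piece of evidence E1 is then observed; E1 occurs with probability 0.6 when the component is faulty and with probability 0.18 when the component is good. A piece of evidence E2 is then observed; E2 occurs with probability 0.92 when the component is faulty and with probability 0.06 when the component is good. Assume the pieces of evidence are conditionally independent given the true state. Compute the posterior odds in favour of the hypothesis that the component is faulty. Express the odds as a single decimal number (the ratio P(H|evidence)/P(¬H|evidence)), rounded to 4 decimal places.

Prior odds = 0.232/(1−0.232) = 0.30208. In log-odds, ln(0.30208) = -1.1971.
Add log likelihood ratios: ln(3.3333) + ln(15.333) = 3.9340.
Posterior log-odds = 2.7369, so posterior odds = exp(2.7369) = 15.440.

Posterior odds ≈ 15.4398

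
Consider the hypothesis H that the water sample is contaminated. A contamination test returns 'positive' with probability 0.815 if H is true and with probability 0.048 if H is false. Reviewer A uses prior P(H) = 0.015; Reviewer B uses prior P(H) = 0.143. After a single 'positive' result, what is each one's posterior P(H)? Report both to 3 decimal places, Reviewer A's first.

The likelihood ratio for a 'positive' result is 0.815/0.048 = 16.979.
Reviewer A: prior odds 0.015/0.985 = 0.015228; posterior odds 0.25857; posterior probability 0.205.
Reviewer B: prior odds 0.143/0.857 = 0.16686; posterior odds 2.8332; posterior probability 0.739.

Reviewer A: 0.205; Reviewer B: 0.739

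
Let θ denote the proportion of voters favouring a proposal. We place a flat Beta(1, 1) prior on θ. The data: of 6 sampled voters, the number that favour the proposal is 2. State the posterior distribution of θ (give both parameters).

The binomial likelihood is conjugate to the Beta prior: with 2 successes and 4 failures, the posterior is Beta(1+2, 1+4) = Beta(3, 5).

Posterior: Beta(3, 5)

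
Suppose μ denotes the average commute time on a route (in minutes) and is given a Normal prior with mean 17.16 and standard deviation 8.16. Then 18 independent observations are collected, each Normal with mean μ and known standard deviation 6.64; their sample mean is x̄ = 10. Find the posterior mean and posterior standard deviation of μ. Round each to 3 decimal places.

Prior precision 1/τ₀² = 1/8.16² = 0.0150183; data precision n/σ² = 18/6.64² = 0.408260.
Posterior precision = 0.0150183 + 0.408260 = 0.423278, giving posterior SD = 1/√0.423278 = 1.537.
Posterior mean = (0.0150183·17.16 + 0.408260·10) / 0.423278 = 10.254.

Posterior mean ≈ 10.254; posterior SD ≈ 1.537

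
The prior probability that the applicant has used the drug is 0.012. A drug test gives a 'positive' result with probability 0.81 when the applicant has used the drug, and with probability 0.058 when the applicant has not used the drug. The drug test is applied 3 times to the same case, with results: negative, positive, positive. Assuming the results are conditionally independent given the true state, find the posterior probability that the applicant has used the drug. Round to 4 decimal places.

With H the event that the applicant has used the drug, the joint likelihood of the observed sequence is P(data|H) = 0.19·0.81·0.81 = 0.12466 and P(data|¬H) = 0.942·0.058·0.058 = 0.0031689.
Bayes: P(H|data) = 0.012·0.12466 / (0.012·0.12466 + 0.988·0.0031689) = 0.0014959/0.0046268 = 0.3233.

Posterior P(H) ≈ 0.3233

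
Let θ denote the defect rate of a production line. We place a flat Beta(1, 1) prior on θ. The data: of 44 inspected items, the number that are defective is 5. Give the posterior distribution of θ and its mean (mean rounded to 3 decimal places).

Posterior: Beta(6, 40); mean ≈ 0.130

Observing 5 successes and 39 failures updates Beta(1, 1) by adding the success and failure counts to the two shape parameters: α = 1+5 = 6, β = 1+39 = 40.
Posterior mean = α/(α+β) = 6/46 = 0.130.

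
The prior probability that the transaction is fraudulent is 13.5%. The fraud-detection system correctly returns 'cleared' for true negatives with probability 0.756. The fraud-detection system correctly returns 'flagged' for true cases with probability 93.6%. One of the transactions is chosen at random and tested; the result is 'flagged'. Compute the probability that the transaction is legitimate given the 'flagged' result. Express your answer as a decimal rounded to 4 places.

Let H be the event that the transaction is fraudulent. P(H) = 0.135, so P(¬H) = 0.865. With E the 'flagged' result, P(E|H) = 0.936 and P(E|¬H) = 0.244.
P(E) = 0.936·0.135 + 0.244·0.865 = 0.12636 + 0.21106 = 0.33742.
By Bayes' theorem, P(H|E) = 0.12636 / 0.33742 = 0.3745. Hence P(¬H|E) = 1 − 0.3745 = 0.6255.

P(¬H | E) ≈ 0.6255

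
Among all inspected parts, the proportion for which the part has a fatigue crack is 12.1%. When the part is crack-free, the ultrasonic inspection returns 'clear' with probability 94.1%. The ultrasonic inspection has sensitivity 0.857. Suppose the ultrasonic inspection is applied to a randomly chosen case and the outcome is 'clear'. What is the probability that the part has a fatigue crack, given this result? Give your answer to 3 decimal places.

P(H | E) ≈ 0.020

Let H be the event that the part has a fatigue crack. P(H) = 0.121, so P(¬H) = 0.879. With E the 'clear' result, P(E|H) = 0.143 and P(E|¬H) = 0.941.
P(E) = 0.143·0.121 + 0.941·0.879 = 0.017303 + 0.82714 = 0.84444.
By Bayes' theorem, P(H|E) = 0.017303 / 0.84444 = 0.020.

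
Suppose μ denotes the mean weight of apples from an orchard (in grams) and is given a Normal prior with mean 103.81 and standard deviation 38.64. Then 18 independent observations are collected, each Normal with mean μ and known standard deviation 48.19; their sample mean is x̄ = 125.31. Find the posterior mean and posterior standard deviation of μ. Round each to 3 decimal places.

Posterior mean ≈ 123.600; posterior SD ≈ 10.897

With known σ, the Normal prior is conjugate. Weight on the data is w = (n/σ²)/(n/σ² + 1/τ₀²) = 0.00775102/(0.00775102+0.00066977) = 0.92046.
Posterior mean = w·x̄ + (1−w)·μ₀ = 0.92046·125.31 + 0.079538·103.81 = 123.600. Posterior variance = 1/(0.00775102+0.00066977) = 118.754, so SD = 10.897.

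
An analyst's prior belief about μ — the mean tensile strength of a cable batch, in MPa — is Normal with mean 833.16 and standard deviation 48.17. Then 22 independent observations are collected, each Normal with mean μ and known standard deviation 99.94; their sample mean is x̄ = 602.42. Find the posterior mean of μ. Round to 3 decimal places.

Prior precision 1/τ₀² = 1/48.17² = 0.00043097; data precision n/σ² = 22/99.94² = 0.00220264.
Posterior precision = 0.00043097 + 0.00220264 = 0.00263361.
Posterior mean = (0.00043097·833.16 + 0.00220264·602.42) / 0.00263361 = 640.179.

Posterior mean ≈ 640.179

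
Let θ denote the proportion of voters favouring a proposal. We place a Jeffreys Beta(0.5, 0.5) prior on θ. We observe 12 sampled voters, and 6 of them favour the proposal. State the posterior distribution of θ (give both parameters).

Posterior: Beta(6.5, 6.5)

The binomial likelihood is conjugate to the Beta prior: with 6 successes and 6 failures, the posterior is Beta(0.5+6, 0.5+6) = Beta(6.5, 6.5).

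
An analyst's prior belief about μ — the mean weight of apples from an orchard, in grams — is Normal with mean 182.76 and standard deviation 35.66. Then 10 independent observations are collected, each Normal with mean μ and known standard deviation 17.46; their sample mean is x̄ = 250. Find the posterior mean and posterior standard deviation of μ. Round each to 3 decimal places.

Posterior mean ≈ 248.426; posterior SD ≈ 5.456

With known σ, the Normal prior is conjugate. Weight on the data is w = (n/σ²)/(n/σ² + 1/τ₀²) = 0.0328028/(0.0328028+0.00078639) = 0.97659.
Posterior mean = w·x̄ + (1−w)·μ₀ = 0.97659·250 + 0.023412·182.76 = 248.426. Posterior variance = 1/(0.0328028+0.00078639) = 29.7714, so SD = 5.456.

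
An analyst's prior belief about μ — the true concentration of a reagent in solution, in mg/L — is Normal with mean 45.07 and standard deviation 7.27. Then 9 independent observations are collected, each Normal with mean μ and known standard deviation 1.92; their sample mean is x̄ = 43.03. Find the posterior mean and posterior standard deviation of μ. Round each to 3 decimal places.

Posterior mean ≈ 43.046; posterior SD ≈ 0.638

With known σ, the Normal prior is conjugate. Weight on the data is w = (n/σ²)/(n/σ² + 1/τ₀²) = 2.44141/(2.44141+0.0189204) = 0.99231.
Posterior mean = w·x̄ + (1−w)·μ₀ = 0.99231·43.03 + 0.0076902·45.07 = 43.046. Posterior variance = 1/(2.44141+0.0189204) = 0.406450, so SD = 0.638.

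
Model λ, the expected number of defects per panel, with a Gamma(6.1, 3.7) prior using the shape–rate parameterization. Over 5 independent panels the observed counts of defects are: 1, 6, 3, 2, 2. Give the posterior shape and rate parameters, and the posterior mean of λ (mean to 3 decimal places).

Posterior: Gamma(shape=20.1, rate=8.7); mean ≈ 2.310

The Poisson likelihood adds the total count to the shape and the number of exposure periods to the rate. Here ∑xᵢ = 14 and n = 5, so shape 6.1→20.1 and rate 3.7→8.7.
E[λ | data] = 20.1/8.7 = 2.310.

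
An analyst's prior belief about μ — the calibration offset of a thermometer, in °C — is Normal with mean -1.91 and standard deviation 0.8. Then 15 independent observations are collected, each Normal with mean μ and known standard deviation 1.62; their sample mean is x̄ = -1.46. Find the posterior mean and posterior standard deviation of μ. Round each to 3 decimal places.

Prior precision 1/τ₀² = 1/0.8² = 1.56250; data precision n/σ² = 15/1.62² = 5.71559.
Posterior precision = 1.56250 + 5.71559 = 7.27809, giving posterior SD = 1/√7.27809 = 0.371.
Posterior mean = (1.56250·-1.91 + 5.71559·-1.46) / 7.27809 = -1.557.

Posterior mean ≈ -1.557; posterior SD ≈ 0.371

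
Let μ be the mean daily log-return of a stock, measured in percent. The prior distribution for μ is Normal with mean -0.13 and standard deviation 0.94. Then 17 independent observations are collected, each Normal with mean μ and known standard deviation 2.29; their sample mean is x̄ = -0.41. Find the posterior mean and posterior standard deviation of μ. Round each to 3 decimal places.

Posterior mean ≈ -0.338; posterior SD ≈ 0.478

With known σ, the Normal prior is conjugate. Weight on the data is w = (n/σ²)/(n/σ² + 1/τ₀²) = 3.24174/(3.24174+1.13173) = 0.74123.
Posterior mean = w·x̄ + (1−w)·μ₀ = 0.74123·-0.41 + 0.25877·-0.13 = -0.338. Posterior variance = 1/(3.24174+1.13173) = 0.228651, so SD = 0.478.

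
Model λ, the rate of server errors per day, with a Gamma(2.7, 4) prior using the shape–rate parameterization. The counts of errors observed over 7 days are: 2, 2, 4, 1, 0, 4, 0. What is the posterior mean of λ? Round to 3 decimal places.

Total count ∑xᵢ = 13 over n = 7 days.
Gamma is conjugate to the Poisson likelihood: posterior is Gamma(shape = 2.7+13 = 15.7, rate = 4+7 = 11).
Posterior mean = shape/rate = 15.7/11 = 1.427.

Posterior mean ≈ 1.427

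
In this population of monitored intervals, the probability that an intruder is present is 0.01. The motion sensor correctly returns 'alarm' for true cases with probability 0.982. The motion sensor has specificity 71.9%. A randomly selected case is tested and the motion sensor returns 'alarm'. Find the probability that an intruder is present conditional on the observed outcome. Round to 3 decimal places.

Let H be the event that an intruder is present. P(H) = 0.01, so P(¬H) = 0.99. With E the 'alarm' result, P(E|H) = 0.982 and P(E|¬H) = 0.281.
P(E) = 0.982·0.01 + 0.281·0.99 = 0.0098200 + 0.27819 = 0.28801.
By Bayes' theorem, P(H|E) = 0.0098200 / 0.28801 = 0.034.

P(H | E) ≈ 0.034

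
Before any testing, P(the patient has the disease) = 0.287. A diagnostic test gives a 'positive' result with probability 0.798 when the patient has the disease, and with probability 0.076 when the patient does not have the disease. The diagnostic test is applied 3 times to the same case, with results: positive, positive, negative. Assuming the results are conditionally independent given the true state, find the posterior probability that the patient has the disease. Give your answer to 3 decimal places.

With H the event that the patient has the disease, the joint likelihood of the observed sequence is P(data|H) = 0.798·0.798·0.202 = 0.12863 and P(data|¬H) = 0.076·0.076·0.924 = 0.0053370.
Bayes: P(H|data) = 0.287·0.12863 / (0.287·0.12863 + 0.713·0.0053370) = 0.036918/0.040723 = 0.9066.

Posterior P(H) ≈ 0.907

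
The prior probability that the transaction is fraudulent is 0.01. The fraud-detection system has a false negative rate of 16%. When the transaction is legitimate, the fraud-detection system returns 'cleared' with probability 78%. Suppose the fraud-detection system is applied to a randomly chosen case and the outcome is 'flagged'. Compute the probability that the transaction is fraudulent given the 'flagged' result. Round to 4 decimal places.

Write H for 'the transaction is fraudulent'. Prior odds H:¬H = 0.01/0.99 = 0.010101. For the 'flagged' outcome, the likelihood ratio is 0.84/0.22 = 3.8182.
Posterior odds = 0.010101 × 3.8182 = 0.038567, so P(H|E) = 0.038567/(1+0.038567) = 0.0371.

P(H | E) ≈ 0.0371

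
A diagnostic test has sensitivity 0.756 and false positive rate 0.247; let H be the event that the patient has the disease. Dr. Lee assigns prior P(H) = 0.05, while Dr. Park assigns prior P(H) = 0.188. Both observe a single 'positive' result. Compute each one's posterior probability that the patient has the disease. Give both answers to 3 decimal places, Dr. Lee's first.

P('+'|H) = 0.756, P('+'|¬H) = 0.247.
Dr. Lee: numerator 0.756·0.05 = 0.037800; evidence = 0.037800+0.247·0.95 = 0.27245; posterior = 0.139.
Dr. Park: numerator 0.756·0.188 = 0.14213; evidence = 0.14213+0.247·0.812 = 0.34269; posterior = 0.415.

Dr. Lee: 0.139; Dr. Park: 0.415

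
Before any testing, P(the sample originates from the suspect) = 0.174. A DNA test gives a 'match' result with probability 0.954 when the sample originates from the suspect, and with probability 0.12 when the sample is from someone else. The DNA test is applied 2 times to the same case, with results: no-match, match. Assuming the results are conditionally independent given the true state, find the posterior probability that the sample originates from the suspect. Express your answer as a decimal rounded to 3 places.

With H the event that the sample originates from the suspect, the joint likelihood of the observed sequence is P(data|H) = 0.046·0.954 = 0.043884 and P(data|¬H) = 0.88·0.12 = 0.10560.
Bayes: P(H|data) = 0.174·0.043884 / (0.174·0.043884 + 0.826·0.10560) = 0.0076358/0.094861 = 0.0805.

Posterior P(H) ≈ 0.080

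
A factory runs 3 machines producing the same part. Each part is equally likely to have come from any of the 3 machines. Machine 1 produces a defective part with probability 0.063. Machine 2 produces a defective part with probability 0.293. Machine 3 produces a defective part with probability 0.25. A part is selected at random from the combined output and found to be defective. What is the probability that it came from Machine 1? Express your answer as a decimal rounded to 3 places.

Tabulate prior·likelihood by source: [1] prior 0.333333, lik 0.063, product 0.02100; [2] prior 0.333333, lik 0.293, product 0.09767; [3] prior 0.333333, lik 0.25, product 0.08333.
Normalizing constant = 0.20200; the posterior for Machine 1 is its product over the sum, 0.02100/0.20200 = 0.104.

Posterior probability ≈ 0.104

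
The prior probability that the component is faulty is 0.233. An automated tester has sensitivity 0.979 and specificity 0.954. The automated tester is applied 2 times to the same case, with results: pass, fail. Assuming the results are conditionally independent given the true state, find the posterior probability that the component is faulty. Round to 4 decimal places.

Let H be the event that the component is faulty; start with P(H) = 0.233. P('fail'|H) = 0.979, P('fail'|¬H) = 0.046.
Update on result 1 ('pass'): P(H) ← 0.021·0.2330 / (0.021·0.2330 + 0.954·0.7670) = 0.0048930/0.73661 = 0.0066.
Update on result 2 ('fail'): P(H) ← 0.979·0.0066 / (0.979·0.0066 + 0.046·0.9934) = 0.0065031/0.052198 = 0.1246.

Posterior P(H) ≈ 0.1246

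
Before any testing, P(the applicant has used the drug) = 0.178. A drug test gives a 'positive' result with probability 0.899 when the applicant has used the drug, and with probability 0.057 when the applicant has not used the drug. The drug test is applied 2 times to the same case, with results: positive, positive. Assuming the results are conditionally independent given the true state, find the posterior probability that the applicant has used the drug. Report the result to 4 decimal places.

With H the event that the applicant has used the drug, the joint likelihood of the observed sequence is P(data|H) = 0.899·0.899 = 0.80820 and P(data|¬H) = 0.057·0.057 = 0.0032490.
Bayes: P(H|data) = 0.178·0.80820 / (0.178·0.80820 + 0.822·0.0032490) = 0.14386/0.14653 = 0.9818.

Posterior P(H) ≈ 0.9818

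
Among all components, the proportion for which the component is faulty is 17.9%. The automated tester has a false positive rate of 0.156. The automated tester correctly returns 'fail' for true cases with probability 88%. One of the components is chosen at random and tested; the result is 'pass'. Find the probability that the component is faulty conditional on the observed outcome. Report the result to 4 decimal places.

Let H be the event that the component is faulty. P(H) = 0.179, so P(¬H) = 0.821. With E the 'pass' result, P(E|H) = 0.12 and P(E|¬H) = 0.844.
P(E) = 0.12·0.179 + 0.844·0.821 = 0.021480 + 0.69292 = 0.71440.
By Bayes' theorem, P(H|E) = 0.021480 / 0.71440 = 0.0301.

P(H | E) ≈ 0.0301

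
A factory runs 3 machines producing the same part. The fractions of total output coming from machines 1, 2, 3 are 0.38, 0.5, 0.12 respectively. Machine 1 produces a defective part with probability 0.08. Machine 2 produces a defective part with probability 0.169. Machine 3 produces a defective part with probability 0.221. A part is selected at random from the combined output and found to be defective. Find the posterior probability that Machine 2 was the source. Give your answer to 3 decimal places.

Posterior probability ≈ 0.598

P(defective|M1) = 0.08; P(defective|M2) = 0.169; P(defective|M3) = 0.221.
Prior × likelihood for each source: 0.38·0.08=0.03040, 0.5·0.169=0.08450, 0.12·0.221=0.02652. Summing gives P(defective) = 0.14142.
P(Machine 2 | defective) = 0.08450 / 0.14142 = 0.598.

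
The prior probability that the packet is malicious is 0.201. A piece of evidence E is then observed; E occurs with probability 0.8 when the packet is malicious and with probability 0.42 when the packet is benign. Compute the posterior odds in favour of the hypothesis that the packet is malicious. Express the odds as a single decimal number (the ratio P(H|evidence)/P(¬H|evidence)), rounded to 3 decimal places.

Posterior odds ≈ 0.479

Prior odds = 0.201/(1−0.201) = 0.25156. In log-odds, ln(0.25156) = -1.3801.
Add log likelihood ratio: ln(1.9048) = 0.64436.
Posterior log-odds = -0.73570, so posterior odds = exp(-0.73570) = 0.47917.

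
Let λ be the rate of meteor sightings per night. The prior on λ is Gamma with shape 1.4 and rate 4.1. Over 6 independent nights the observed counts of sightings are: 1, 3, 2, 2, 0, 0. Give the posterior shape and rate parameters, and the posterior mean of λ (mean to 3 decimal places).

Posterior: Gamma(shape=9.4, rate=10.1); mean ≈ 0.931

The Poisson likelihood adds the total count to the shape and the number of exposure periods to the rate. Here ∑xᵢ = 8 and n = 6, so shape 1.4→9.4 and rate 4.1→10.1.
E[λ | data] = 9.4/10.1 = 0.931.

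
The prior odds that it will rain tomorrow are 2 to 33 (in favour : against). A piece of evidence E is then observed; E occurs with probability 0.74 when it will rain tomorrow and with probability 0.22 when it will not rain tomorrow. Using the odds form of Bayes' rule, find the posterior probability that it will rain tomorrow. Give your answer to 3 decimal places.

Prior odds = 2/33 = 0.060606. In log-odds, ln(0.060606) = -2.8034.
Add log likelihood ratio: ln(3.3636) = 1.2130.
Posterior log-odds = -1.5903, so posterior odds = exp(-1.5903) = 0.20386. Converting, P(H|E) = 0.20386/1.2039 = 0.169.

Posterior probability ≈ 0.169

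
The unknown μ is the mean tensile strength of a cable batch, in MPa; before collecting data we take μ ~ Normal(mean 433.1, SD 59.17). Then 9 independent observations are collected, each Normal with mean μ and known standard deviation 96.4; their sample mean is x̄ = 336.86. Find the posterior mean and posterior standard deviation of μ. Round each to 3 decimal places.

Posterior mean ≈ 358.779; posterior SD ≈ 28.238

With known σ, the Normal prior is conjugate. Weight on the data is w = (n/σ²)/(n/σ² + 1/τ₀²) = 0.00096848/(0.00096848+0.00028563) = 0.77225.
Posterior mean = w·x̄ + (1−w)·μ₀ = 0.77225·336.86 + 0.22775·433.1 = 358.779. Posterior variance = 1/(0.00096848+0.00028563) = 797.384, so SD = 28.238.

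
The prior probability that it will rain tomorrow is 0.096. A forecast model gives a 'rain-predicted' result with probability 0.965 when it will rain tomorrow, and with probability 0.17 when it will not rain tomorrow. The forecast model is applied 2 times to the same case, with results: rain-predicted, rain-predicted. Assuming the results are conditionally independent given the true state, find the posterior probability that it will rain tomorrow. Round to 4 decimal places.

Let H be the event that it will rain tomorrow; start with P(H) = 0.096. P('rain-predicted'|H) = 0.965, P('rain-predicted'|¬H) = 0.17.
Update on result 1 ('rain-predicted'): P(H) ← 0.965·0.0960 / (0.965·0.0960 + 0.17·0.9040) = 0.092640/0.24632 = 0.3761.
Update on result 2 ('rain-predicted'): P(H) ← 0.965·0.3761 / (0.965·0.3761 + 0.17·0.6239) = 0.36293/0.46900 = 0.7738.

Posterior P(H) ≈ 0.7738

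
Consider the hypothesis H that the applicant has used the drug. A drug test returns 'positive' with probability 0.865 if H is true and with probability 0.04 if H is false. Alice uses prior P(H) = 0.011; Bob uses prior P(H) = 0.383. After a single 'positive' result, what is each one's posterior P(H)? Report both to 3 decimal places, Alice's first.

The likelihood ratio for a 'positive' result is 0.865/0.04 = 21.625.
Alice: prior odds 0.011/0.989 = 0.011122; posterior odds 0.24052; posterior probability 0.194.
Bob: prior odds 0.383/0.617 = 0.62075; posterior odds 13.424; posterior probability 0.931.

Alice: 0.194; Bob: 0.931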